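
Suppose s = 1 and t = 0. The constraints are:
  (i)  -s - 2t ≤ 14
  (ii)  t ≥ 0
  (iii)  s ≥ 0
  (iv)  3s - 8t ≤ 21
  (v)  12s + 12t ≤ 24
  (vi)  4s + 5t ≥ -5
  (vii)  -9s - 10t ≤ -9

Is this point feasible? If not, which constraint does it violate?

(i): -1 ≤ 14 ✓
(ii): 0 ≥ 0 ✓
(iii): 1 ≥ 0 ✓
(iv): 3 ≤ 21 ✓
(v): 12 ≤ 24 ✓
(vi): 4 ≥ -5 ✓
(vii): -9 ≤ -9 ✓

feasible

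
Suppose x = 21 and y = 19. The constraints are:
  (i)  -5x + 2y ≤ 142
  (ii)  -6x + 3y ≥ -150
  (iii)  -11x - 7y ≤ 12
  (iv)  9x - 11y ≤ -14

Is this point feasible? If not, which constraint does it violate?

(i): -67 ≤ 142 ✓
(ii): -69 ≥ -150 ✓
(iii): -364 ≤ 12 ✓
(iv): -20 ≤ -14 ✓

feasible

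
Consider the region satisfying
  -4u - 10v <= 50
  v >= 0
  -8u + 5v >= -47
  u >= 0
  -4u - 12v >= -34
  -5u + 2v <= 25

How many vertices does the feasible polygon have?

4

The feasible vertices (each the meet of two boundaries and inside every other half-plane) are:
  (47/8, 0)
  (0, 0)
  (367/58, 21/29)
  (0, 17/6)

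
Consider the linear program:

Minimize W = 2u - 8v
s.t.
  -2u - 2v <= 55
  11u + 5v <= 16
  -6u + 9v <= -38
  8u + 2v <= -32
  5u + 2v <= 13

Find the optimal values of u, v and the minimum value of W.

u = -53/21, v = -124/21, minimum W = 886/21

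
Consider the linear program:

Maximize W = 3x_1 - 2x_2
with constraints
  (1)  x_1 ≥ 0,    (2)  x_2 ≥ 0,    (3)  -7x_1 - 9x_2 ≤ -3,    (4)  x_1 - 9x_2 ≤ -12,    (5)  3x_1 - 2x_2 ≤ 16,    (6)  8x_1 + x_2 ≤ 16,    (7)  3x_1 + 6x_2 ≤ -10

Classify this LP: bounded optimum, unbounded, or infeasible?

infeasible

The boundaries x_1 = 0 and x_1 - 9x_2 = -12 meet at (0, 4/3), but that point violates 3x_1 + 6x_2 ≤ -10. Every candidate vertex is excluded by some other constraint, so the feasible region is empty.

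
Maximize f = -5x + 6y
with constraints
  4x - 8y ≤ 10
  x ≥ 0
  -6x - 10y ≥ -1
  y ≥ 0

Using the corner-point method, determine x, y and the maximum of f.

Feasible corners and f = -5x + 6y:
  (0, 1/10) → f = 3/5
  (0, 0) → f = 0
  (1/6, 0) → f = -5/6

The binding constraints are x = 0 and -6x - 10y = -1.
Solving simultaneously gives x = 0, y = 1/10.

x = 0, y = 1/10, maximum f = 3/5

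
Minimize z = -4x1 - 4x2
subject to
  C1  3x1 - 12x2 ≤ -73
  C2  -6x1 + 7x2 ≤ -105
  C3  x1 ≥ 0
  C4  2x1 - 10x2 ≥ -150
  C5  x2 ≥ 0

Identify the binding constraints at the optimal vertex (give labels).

Extreme points and z = -4x1 - 4x2:
  (1771/51, 251/17) → z = -10096/51
  (535/3, 152/3) → z = -916
  (1050/23, 555/23) → z = -6420/23

The minimum is at (535/3, 152/3). Substituting into each constraint, equality holds for C1 and C4; the remaining constraints have slack.

C1 and C4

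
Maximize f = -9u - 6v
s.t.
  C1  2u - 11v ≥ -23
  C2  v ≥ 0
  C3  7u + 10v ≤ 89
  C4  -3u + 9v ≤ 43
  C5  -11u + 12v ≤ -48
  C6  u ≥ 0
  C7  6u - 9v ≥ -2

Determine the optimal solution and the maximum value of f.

At the optimal vertex, v = 0 and -11u + 12v = -48.
Solving simultaneously gives u = 48/11, v = 0.

u = 48/11, v = 0, maximum f = -432/11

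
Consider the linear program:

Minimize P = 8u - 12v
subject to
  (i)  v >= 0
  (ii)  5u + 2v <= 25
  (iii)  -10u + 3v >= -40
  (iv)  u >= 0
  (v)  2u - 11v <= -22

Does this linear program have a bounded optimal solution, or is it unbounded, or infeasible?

bounded optimum

Feasible corners and P = 8u - 12v:
  (0, 25/2) → P = -150
  (231/59, 160/59) → P = -72/59
  (0, 2) → P = -24
The feasible region has finitely many vertices and no improving ray; the minimum is -150 at (0, 25/2).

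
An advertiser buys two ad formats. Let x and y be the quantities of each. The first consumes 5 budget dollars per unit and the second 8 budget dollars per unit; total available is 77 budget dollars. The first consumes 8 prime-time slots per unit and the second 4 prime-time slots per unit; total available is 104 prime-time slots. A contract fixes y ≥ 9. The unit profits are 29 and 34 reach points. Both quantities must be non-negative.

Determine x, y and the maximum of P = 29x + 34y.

Extreme points and P = 29x + 34y:
  (0, 77/8) → P = 1309/4
  (0, 9) → P = 306
  (1, 9) → P = 335

The optimum lies where 5x + 8y = 77 and y = 9.
Solving simultaneously gives x = 1, y = 9.

x = 1, y = 9, maximum P = 335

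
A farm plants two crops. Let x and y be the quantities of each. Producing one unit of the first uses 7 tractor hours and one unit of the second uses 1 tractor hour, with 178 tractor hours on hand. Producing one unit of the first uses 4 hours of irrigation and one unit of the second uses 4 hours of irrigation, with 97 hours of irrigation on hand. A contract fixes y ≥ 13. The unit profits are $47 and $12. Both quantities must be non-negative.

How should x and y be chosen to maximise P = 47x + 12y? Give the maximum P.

x = 45/4, y = 13, maximum P = 2739/4

Corner points and P = 47x + 12y:
  (0, 97/4) → P = 291
  (0, 13) → P = 156
  (45/4, 13) → P = 2739/4

The optimum lies where 4x + 4y = 97 and y = 13.
Solving simultaneously gives x = 45/4, y = 13.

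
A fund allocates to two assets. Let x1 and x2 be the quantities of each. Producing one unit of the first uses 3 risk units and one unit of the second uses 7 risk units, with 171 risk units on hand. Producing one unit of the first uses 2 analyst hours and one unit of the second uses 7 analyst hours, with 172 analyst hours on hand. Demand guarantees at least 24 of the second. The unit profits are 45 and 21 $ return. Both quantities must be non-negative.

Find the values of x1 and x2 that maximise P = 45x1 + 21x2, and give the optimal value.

Corner points and P = 45x1 + 21x2:
  (0, 171/7) → P = 513
  (0, 24) → P = 504
  (1, 24) → P = 549

x1 = 1, x2 = 24, maximum P = 549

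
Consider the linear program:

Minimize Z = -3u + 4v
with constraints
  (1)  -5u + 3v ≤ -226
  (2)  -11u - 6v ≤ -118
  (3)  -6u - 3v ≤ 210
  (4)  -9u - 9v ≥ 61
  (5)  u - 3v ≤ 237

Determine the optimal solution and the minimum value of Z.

Vertices and Z = -3u + 4v:
  (476/15, -1733/45) → Z = -11216/45
  (592/13, -2489/39) → Z = -15284/39
  (325/6, -1097/18) → Z = -7313/18

At the optimal vertex, -9u - 9v = 61 and u - 3v = 237.
Solving simultaneously gives u = 325/6, v = -1097/18.

u = 325/6, v = -1097/18, minimum Z = -7313/18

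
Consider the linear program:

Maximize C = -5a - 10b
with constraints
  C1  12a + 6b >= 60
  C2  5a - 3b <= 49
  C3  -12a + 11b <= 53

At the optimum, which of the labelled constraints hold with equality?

C1 and C2

Corner points and C = -5a - 10b:
  (79/11, -48/11) → C = 85/11
  (57/34, 113/17) → C = -2545/34
  (698/19, 853/19) → C = -12020/19

The maximum is at (79/11, -48/11). Substituting into each constraint, equality holds for C1 and C2; the remaining constraints have slack.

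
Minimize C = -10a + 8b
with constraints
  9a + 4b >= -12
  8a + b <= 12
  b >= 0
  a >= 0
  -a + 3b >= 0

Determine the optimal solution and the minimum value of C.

a = 36/25, b = 12/25, minimum C = -264/25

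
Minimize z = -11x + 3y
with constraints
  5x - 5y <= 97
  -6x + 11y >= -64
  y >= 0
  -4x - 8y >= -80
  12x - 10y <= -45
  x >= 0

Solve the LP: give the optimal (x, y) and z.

x = 55/17, y = 285/34, minimum z = -355/34

Vertices and z = -11x + 3y:
  (55/17, 285/34) → z = -355/34
  (0, 10) → z = 30
  (0, 9/2) → z = 27/2

The optimum lies where -4x - 8y = -80 and 12x - 10y = -45.
Solving simultaneously gives x = 55/17, y = 285/34.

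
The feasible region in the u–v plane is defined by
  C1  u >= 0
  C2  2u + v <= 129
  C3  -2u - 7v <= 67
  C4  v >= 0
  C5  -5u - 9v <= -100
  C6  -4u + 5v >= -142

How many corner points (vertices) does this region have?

5

Intersecting each pair of boundary lines and keeping only the points that satisfy every inequality leaves:
  (0, 129)
  (0, 100/9)
  (787/14, 116/7)
  (20, 0)
  (71/2, 0)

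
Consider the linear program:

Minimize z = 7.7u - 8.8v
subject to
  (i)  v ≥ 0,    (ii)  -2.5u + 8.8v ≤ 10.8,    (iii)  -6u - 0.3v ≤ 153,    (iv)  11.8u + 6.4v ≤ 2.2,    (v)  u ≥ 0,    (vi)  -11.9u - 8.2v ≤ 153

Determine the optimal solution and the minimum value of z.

u = 0, v = 11/32, minimum z = -121/40

Vertices and z = 7.7u - 8.8v:
  (11/59, 0) → z = 847/590
  (0, 0) → z = 0
  (0, 11/32) → z = -121/40

The optimum lies where 11.8u + 6.4v = 2.2 and u = 0.
Solving simultaneously gives u = 0, v = 11/32.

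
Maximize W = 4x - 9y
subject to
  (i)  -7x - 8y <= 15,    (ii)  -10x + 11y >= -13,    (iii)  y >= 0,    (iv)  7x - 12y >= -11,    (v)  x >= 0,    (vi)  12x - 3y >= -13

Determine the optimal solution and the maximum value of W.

The binding constraints are -10x + 11y = -13 and y = 0.
Solving simultaneously gives x = 13/10, y = 0.

x = 13/10, y = 0, maximum W = 26/5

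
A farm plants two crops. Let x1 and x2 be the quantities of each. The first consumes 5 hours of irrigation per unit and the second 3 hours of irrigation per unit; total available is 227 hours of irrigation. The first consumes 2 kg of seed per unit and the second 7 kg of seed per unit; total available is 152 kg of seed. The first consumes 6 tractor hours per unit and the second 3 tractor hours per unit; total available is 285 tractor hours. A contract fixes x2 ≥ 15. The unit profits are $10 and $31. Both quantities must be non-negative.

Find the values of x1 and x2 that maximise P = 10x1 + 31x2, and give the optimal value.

x1 = 47/2, x2 = 15, maximum P = 700

Corner points and P = 10x1 + 31x2:
  (0, 152/7) → P = 4712/7
  (0, 15) → P = 465
  (47/2, 15) → P = 700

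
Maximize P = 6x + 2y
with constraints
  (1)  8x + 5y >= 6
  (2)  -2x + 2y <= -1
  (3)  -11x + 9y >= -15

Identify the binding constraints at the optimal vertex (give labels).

(2) and (3)

Vertices and P = 6x + 2y:
  (17/26, 2/13) → P = 55/13
  (129/127, -54/127) → P = 666/127
  (21/4, 19/4) → P = 41

The maximum is at (21/4, 19/4). Substituting into each constraint, equality holds for (2) and (3); the remaining constraints have slack.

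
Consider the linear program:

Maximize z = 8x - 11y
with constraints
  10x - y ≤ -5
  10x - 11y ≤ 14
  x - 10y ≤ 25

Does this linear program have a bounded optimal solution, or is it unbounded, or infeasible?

Feasible corners and z = 8x - 11y:
  (-69/100, -19/10) → z = 769/50
  (-135/89, -236/89) → z = 1516/89
The feasible region has finitely many vertices and no improving ray; the maximum is 1516/89 at (-135/89, -236/89).

bounded optimum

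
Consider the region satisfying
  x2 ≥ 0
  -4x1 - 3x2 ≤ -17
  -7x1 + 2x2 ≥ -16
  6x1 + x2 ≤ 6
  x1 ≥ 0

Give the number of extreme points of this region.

Of the 10 pairwise boundary intersections, those satisfying every inequality are:
  (1/14, 39/7)
  (0, 17/3)
  (0, 6)

3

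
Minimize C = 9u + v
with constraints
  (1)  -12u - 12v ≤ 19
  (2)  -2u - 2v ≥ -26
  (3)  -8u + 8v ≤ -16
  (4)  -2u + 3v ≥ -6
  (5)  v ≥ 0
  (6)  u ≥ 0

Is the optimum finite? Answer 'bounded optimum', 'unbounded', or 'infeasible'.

Corner points and C = 9u + v:
  (15/2, 11/2) → C = 73
  (9, 4) → C = 85
  (2, 0) → C = 18
  (3, 0) → C = 27
The feasible region has finitely many vertices and no improving ray; the minimum is 18 at (2, 0).

bounded optimum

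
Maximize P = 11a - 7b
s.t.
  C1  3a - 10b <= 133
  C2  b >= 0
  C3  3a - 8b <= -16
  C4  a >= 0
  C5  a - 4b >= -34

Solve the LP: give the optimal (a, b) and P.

Feasible corners and P = 11a - 7b:
  (0, 2) → P = -14
  (52, 43/2) → P = 843/2
  (0, 17/2) → P = -119/2

a = 52, b = 43/2, maximum P = 843/2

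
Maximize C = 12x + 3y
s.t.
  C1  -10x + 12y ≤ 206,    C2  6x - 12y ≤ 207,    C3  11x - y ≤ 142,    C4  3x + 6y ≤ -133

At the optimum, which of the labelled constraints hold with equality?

C2 and C4

Vertices and C = 12x + 3y:
  (-413/4, -551/8) → C = -11565/8
  (-59/2, -89/12) → C = -1505/4
  (-59/12, -473/24) → C = -945/8

The maximum is at (-59/12, -473/24). Substituting into each constraint, equality holds for C2 and C4; the remaining constraints have slack.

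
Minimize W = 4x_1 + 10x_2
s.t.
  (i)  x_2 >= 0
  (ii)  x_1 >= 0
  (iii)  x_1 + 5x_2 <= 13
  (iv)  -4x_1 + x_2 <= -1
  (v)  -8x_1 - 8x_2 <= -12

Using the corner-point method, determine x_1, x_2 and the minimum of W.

x_1 = 3/2, x_2 = 0, minimum W = 6

Corner points and W = 4x_1 + 10x_2:
  (13, 0) → W = 52
  (3/2, 0) → W = 6
  (6/7, 17/7) → W = 194/7
  (1/2, 1) → W = 12

The optimum lies where x_2 = 0 and -8x_1 - 8x_2 = -12.
Solving simultaneously gives x_1 = 3/2, x_2 = 0.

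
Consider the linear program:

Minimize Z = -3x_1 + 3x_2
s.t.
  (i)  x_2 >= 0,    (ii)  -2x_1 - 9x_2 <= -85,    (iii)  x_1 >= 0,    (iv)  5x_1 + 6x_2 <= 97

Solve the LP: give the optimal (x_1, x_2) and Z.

x_1 = 11, x_2 = 7, minimum Z = -12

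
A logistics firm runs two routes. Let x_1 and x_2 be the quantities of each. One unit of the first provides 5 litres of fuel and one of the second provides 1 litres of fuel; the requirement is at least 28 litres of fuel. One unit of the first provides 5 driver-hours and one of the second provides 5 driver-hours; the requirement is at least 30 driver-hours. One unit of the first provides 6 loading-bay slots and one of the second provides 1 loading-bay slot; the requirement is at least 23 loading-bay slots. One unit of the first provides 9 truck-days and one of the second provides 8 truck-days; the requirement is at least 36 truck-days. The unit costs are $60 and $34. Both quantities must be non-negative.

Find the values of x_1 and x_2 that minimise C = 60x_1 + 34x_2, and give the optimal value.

x_1 = 11/2, x_2 = 1/2, minimum C = 347

Feasible corners and C = 60x_1 + 34x_2:
  (0, 28) → C = 952
  (6, 0) → C = 360
  (11/2, 1/2) → C = 347
The feasible region is unbounded (it extends along (0, 1), (1, 0)), but C strictly increases along every unbounded feasible direction, so there is no improving ray and the minimum is attained at a vertex.

The binding constraints are 5x_1 + x_2 = 28 and 5x_1 + 5x_2 = 30.
Solving simultaneously gives x_1 = 11/2, x_2 = 1/2.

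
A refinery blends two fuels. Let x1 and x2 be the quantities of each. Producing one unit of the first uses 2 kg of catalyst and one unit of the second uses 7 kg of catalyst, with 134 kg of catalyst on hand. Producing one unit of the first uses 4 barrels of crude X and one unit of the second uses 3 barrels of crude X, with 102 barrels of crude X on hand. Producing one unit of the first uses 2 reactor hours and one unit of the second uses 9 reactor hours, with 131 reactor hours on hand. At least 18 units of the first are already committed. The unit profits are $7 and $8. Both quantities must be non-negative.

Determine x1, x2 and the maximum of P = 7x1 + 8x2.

Extreme points and P = 7x1 + 8x2:
  (51/2, 0) → P = 357/2
  (18, 0) → P = 126
  (18, 10) → P = 206

x1 = 18, x2 = 10, maximum P = 206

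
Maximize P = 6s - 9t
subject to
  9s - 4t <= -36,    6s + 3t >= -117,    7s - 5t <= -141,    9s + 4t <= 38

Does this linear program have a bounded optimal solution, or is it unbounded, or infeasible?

Corner points and P = 6s - 9t:
  (-336/17, 9/17) → P = -2097/17
  (-374/73, 1535/73) → P = -16059/73
The feasible region has finitely many vertices and no improving ray; the maximum is -2097/17 at (-336/17, 9/17).

bounded optimum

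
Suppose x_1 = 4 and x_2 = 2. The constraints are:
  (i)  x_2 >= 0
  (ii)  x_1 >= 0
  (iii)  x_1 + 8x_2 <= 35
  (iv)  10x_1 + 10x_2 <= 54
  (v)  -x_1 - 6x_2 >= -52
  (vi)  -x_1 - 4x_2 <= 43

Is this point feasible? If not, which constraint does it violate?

not feasible — violates (iv)

Constraint (iv): 10x_1 + 10x_2 = 60, which is not ≤ 54. All other constraints are satisfied.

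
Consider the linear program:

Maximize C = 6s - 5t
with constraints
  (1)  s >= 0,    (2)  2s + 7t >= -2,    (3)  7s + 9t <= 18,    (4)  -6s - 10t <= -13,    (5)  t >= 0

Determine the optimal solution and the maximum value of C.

s = 18/7, t = 0, maximum C = 108/7

Extreme points and C = 6s - 5t:
  (0, 2) → C = -10
  (0, 13/10) → C = -13/2
  (18/7, 0) → C = 108/7
  (13/6, 0) → C = 13

The optimum lies where 7s + 9t = 18 and t = 0.
Solving simultaneously gives s = 18/7, t = 0.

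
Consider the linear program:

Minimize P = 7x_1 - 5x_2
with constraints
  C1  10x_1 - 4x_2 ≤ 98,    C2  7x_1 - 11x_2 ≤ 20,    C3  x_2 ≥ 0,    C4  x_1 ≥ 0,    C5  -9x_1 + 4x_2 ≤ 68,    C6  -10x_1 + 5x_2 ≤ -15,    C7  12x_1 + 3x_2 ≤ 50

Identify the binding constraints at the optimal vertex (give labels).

C6 and C7

Vertices and P = 7x_1 - 5x_2:
  (20/7, 0) → P = 20
  (610/153, 110/153) → P = 1240/51
  (3/2, 0) → P = 21/2
  (59/18, 32/9) → P = 31/6

The minimum is at (59/18, 32/9). Substituting into each constraint, equality holds for C6 and C7; the remaining constraints have slack.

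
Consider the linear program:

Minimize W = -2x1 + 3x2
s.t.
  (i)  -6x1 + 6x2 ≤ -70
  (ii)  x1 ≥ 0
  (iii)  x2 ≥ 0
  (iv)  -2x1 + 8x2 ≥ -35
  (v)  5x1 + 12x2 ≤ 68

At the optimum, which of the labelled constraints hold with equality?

Vertices and W = -2x1 + 3x2:
  (35/3, 0) → W = -70/3
  (208/17, 29/51) → W = -387/17
  (68/5, 0) → W = -136/5

The minimum is at (68/5, 0). Substituting into each constraint, equality holds for (iii) and (v); the remaining constraints have slack.

(iii) and (v)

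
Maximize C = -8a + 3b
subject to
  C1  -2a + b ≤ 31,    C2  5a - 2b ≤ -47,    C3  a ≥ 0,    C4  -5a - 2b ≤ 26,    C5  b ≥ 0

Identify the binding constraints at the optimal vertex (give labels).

C1 and C3

Feasible corners and C = -8a + 3b:
  (15, 61) → C = 63
  (0, 31) → C = 93
  (0, 47/2) → C = 141/2

The maximum is at (0, 31). Substituting into each constraint, equality holds for C1 and C3; the remaining constraints have slack.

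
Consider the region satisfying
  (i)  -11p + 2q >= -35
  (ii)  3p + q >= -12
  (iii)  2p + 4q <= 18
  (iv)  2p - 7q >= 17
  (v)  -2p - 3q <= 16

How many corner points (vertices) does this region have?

4

Pairwise boundary intersections that survive every other constraint:
  (211/73, -117/73)
  (73/37, -246/37)
  (-67/23, -75/23)
  (-20/7, -24/7)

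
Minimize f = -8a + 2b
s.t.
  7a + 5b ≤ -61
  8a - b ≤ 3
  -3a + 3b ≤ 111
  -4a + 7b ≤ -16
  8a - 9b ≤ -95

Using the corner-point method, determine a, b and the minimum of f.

Corner points and f = -8a + 2b:
  (-275/3, -164/3) → f = 624
  (-238, -201) → f = 1502
  (-809/20, -127/5) → f = 1364/5

a = -809/20, b = -127/5, minimum f = 1364/5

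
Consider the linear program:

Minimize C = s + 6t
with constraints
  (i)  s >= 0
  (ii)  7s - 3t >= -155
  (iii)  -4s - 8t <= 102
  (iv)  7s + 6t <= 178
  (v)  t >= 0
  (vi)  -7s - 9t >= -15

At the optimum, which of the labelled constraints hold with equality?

Feasible corners and C = s + 6t:
  (0, 0) → C = 0
  (0, 5/3) → C = 10
  (15/7, 0) → C = 15/7

The minimum is at (0, 0). Substituting into each constraint, equality holds for (i) and (v); the remaining constraints have slack.

(i) and (v)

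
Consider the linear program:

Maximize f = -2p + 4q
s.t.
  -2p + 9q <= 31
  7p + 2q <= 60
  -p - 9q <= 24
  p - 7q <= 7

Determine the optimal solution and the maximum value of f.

p = -55/3, q = -17/27, maximum f = 922/27

Corner points and f = -2p + 4q:
  (478/67, 337/67) → f = 392/67
  (-55/3, -17/27) → f = 922/27
  (434/51, 11/51) → f = -824/51
  (-105/16, -31/16) → f = 43/8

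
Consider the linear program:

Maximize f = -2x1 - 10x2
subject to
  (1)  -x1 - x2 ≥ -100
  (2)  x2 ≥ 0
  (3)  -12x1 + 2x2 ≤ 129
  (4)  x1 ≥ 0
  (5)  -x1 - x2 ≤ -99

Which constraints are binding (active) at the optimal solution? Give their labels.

Extreme points and f = -2x1 - 10x2:
  (100, 0) → f = -200
  (71/14, 1329/14) → f = -6716/7
  (99, 0) → f = -198
  (69/14, 1317/14) → f = -6654/7

The maximum is at (99, 0). Substituting into each constraint, equality holds for (2) and (5); the remaining constraints have slack.

(2) and (5)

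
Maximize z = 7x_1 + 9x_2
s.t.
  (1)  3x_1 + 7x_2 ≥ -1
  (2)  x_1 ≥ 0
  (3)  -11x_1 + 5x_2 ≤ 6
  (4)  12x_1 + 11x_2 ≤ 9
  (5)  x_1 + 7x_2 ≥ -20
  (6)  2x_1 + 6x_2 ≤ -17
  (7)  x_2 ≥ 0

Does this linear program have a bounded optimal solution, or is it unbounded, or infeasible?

The boundaries x_1 = 0 and 12x_1 + 11x_2 = 9 meet at (0, 9/11), but that point violates 2x_1 + 6x_2 ≤ -17. Every candidate vertex is excluded by some other constraint, so the feasible region is empty.

infeasible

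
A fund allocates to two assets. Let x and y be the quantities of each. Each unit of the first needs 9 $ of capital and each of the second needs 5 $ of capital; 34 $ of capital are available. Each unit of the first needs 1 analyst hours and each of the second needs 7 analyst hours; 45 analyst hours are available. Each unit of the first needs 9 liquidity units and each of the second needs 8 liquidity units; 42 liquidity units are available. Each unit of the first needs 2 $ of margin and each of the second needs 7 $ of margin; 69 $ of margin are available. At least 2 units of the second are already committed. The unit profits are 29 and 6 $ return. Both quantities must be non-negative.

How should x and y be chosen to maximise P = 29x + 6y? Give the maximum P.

Feasible corners and P = 29x + 6y:
  (0, 21/4) → P = 63/2
  (0, 2) → P = 12
  (62/27, 8/3) → P = 2230/27
  (8/3, 2) → P = 268/3

The binding constraints are 9x + 5y = 34 and y = 2.
Solving simultaneously gives x = 8/3, y = 2.

x = 8/3, y = 2, maximum P = 268/3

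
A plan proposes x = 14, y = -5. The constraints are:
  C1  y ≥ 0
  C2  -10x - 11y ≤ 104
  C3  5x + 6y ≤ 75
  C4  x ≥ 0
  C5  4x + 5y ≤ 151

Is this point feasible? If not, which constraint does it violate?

not feasible — violates C1

Constraint C1: y = -5, which is not ≥ 0. All other constraints are satisfied.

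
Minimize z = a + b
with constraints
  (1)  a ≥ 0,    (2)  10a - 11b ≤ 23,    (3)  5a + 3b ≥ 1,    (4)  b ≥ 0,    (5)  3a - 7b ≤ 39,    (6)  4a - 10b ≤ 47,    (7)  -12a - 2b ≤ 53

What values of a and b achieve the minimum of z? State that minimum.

a = 1/5, b = 0, minimum z = 1/5

Extreme points and z = a + b:
  (0, 1/3) → z = 1/3
  (23/10, 0) → z = 23/10
  (1/5, 0) → z = 1/5
The feasible region is unbounded (it extends along (0, 1), (11, 10)), but z strictly increases along every unbounded feasible direction, so there is no improving ray and the minimum is attained at a vertex.

The binding constraints are 5a + 3b = 1 and b = 0.
Solving simultaneously gives a = 1/5, b = 0.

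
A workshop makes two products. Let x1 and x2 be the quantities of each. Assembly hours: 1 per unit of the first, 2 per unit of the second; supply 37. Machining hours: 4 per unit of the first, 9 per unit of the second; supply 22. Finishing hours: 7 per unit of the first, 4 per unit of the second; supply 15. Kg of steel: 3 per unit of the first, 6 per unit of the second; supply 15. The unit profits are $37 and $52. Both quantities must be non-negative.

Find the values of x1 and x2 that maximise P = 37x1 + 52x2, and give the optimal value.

x1 = 1, x2 = 2, maximum P = 141

Vertices and P = 37x1 + 52x2:
  (0, 0) → P = 0
  (0, 22/9) → P = 1144/9
  (15/7, 0) → P = 555/7
  (1, 2) → P = 141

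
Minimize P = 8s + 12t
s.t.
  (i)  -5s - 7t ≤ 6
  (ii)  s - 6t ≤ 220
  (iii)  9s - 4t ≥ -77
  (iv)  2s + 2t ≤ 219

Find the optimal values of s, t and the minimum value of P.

Vertices and P = 8s + 12t:
  (1504/37, -1106/37) → P = -1240/37
  (-563/83, 331/83) → P = -532/83
  (877/7, -221/14) → P = 5690/7
  (361/13, 2125/26) → P = 15638/13

The binding constraints are -5s - 7t = 6 and s - 6t = 220.
Solving simultaneously gives s = 1504/37, t = -1106/37.

s = 1504/37, t = -1106/37, minimum P = -1240/37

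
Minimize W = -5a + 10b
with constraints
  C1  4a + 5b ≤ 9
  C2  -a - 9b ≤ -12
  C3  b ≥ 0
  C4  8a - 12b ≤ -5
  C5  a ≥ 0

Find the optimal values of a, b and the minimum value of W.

Corner points and W = -5a + 10b:
  (21/31, 39/31) → W = 285/31
  (0, 9/5) → W = 18
  (0, 4/3) → W = 40/3

The optimum lies where 4a + 5b = 9 and -a - 9b = -12.
Solving simultaneously gives a = 21/31, b = 39/31.

a = 21/31, b = 39/31, minimum W = 285/31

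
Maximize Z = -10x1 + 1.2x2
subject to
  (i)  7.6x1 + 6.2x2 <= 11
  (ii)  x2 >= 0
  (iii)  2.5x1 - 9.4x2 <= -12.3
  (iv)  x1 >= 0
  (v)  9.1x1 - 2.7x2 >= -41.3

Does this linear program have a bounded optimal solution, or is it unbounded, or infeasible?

Vertices and Z = -10x1 + 1.2x2:
  (59/189, 263/189) → Z = -196/135
  (0, 55/31) → Z = 66/31
  (0, 123/94) → Z = 369/235
The feasible region has finitely many vertices and no improving ray; the maximum is 66/31 at (0, 55/31).

bounded optimum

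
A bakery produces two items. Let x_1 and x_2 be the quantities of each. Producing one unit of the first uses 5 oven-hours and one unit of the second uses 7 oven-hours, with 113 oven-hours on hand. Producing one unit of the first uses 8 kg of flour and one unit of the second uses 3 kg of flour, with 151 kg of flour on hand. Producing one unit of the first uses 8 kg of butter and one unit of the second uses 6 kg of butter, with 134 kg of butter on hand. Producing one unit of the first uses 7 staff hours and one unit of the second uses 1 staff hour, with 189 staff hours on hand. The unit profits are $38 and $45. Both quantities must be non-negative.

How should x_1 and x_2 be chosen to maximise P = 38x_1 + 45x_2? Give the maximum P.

x_1 = 10, x_2 = 9, maximum P = 785

The binding constraints are 5x_1 + 7x_2 = 113 and 8x_1 + 6x_2 = 134.
Solving simultaneously gives x_1 = 10, x_2 = 9.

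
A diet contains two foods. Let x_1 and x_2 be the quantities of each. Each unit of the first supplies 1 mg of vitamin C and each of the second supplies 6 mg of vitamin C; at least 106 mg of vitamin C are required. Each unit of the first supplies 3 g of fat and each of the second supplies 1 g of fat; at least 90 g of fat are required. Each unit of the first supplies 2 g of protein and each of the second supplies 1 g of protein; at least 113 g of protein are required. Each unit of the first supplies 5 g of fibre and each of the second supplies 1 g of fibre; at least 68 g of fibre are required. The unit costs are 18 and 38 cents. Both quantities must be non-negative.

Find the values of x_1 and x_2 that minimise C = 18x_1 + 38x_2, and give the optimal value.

x_1 = 52, x_2 = 9, minimum C = 1278

Corner points and C = 18x_1 + 38x_2:
  (0, 113) → C = 4294
  (106, 0) → C = 1908
  (52, 9) → C = 1278
The feasible region is unbounded (it extends along (0, 1), (1, 0)), but C strictly increases along every unbounded feasible direction, so there is no improving ray and the minimum is attained at a vertex.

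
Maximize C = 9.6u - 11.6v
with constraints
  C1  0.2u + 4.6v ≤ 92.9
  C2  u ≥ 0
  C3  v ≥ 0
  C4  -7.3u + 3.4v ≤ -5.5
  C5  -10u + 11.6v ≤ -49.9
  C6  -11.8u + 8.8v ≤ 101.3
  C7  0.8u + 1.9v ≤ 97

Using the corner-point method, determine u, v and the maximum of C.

u = 121.25, v = 0, maximum C = 1164

Extreme points and C = 9.6u - 11.6v:
  (65359/2416, 45951/2416) → C = 236037/6040
  (26969/330, 2746/165) → C = 487988/825
  (499/100, 0) → C = 5988/125
  (485/4, 0) → C = 1164

The binding constraints are v = 0 and 0.8u + 1.9v = 97.
Solving simultaneously gives u = 485/4, v = 0.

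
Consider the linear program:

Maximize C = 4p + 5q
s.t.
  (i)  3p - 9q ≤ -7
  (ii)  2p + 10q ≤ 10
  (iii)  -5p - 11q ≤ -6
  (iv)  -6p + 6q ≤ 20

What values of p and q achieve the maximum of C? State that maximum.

p = 5/12, q = 11/12, maximum C = 25/4

At the optimal vertex, 3p - 9q = -7 and 2p + 10q = 10.
Solving simultaneously gives p = 5/12, q = 11/12.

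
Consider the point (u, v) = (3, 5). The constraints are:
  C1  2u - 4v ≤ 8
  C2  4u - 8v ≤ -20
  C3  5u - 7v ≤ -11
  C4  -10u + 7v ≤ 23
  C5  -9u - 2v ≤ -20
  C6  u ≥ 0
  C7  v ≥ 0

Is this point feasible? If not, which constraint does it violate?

feasible

C1: -14 ≤ 8 ✓
C2: -28 ≤ -20 ✓
C3: -20 ≤ -11 ✓
C4: 5 ≤ 23 ✓
C5: -37 ≤ -20 ✓
C6: 3 ≥ 0 ✓
C7: 5 ≥ 0 ✓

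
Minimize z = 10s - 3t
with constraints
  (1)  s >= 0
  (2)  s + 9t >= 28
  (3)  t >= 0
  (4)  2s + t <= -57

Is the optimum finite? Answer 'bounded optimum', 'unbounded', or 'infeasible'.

The boundaries s = 0 and s + 9t = 28 meet at (0, 28/9), but that point violates 2s + t ≤ -57. Every candidate vertex is excluded by some other constraint, so the feasible region is empty.

infeasible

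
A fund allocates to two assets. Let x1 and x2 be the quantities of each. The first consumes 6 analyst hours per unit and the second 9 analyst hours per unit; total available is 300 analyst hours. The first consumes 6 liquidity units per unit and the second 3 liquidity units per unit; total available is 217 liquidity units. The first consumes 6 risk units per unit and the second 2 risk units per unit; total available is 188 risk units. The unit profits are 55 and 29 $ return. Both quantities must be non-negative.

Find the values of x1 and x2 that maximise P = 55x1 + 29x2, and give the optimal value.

Corner points and P = 55x1 + 29x2:
  (0, 0) → P = 0
  (0, 100/3) → P = 2900/3
  (94/3, 0) → P = 5170/3
  (26, 16) → P = 1894

At the optimal vertex, 6x1 + 9x2 = 300 and 6x1 + 2x2 = 188.
Solving simultaneously gives x1 = 26, x2 = 16.

x1 = 26, x2 = 16, maximum P = 1894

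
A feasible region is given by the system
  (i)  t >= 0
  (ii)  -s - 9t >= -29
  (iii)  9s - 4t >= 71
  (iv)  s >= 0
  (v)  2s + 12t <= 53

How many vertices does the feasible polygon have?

4

Pairwise boundary intersections that survive every other constraint:
  (71/9, 0)
  (53/2, 0)
  (151/17, 38/17)
  (43/2, 5/6)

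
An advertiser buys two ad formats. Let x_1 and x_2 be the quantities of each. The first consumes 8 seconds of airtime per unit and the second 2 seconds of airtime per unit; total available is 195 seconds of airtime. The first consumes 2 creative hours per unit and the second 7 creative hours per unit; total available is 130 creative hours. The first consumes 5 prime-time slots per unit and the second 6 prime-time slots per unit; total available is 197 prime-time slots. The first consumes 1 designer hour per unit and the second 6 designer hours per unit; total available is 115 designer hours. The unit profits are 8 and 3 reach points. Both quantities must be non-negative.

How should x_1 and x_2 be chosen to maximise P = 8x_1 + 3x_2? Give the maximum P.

Vertices and P = 8x_1 + 3x_2:
  (0, 0) → P = 0
  (0, 130/7) → P = 390/7
  (195/8, 0) → P = 195
  (85/4, 25/2) → P = 415/2

At the optimal vertex, 8x_1 + 2x_2 = 195 and 2x_1 + 7x_2 = 130.
Solving simultaneously gives x_1 = 85/4, x_2 = 25/2.

x_1 = 85/4, x_2 = 25/2, maximum P = 415/2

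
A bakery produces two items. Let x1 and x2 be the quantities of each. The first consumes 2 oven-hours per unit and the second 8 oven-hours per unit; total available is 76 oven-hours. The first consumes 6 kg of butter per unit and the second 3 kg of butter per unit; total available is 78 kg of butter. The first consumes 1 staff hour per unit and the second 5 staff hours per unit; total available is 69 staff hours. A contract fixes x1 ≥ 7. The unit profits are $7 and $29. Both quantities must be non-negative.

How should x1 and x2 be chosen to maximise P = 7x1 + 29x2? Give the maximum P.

x1 = 7, x2 = 31/4, maximum P = 1095/4

Feasible corners and P = 7x1 + 29x2:
  (13, 0) → P = 91
  (7, 0) → P = 49
  (66/7, 50/7) → P = 1912/7
  (7, 31/4) → P = 1095/4

The binding constraints are 2x1 + 8x2 = 76 and x1 = 7.
Solving simultaneously gives x1 = 7, x2 = 31/4.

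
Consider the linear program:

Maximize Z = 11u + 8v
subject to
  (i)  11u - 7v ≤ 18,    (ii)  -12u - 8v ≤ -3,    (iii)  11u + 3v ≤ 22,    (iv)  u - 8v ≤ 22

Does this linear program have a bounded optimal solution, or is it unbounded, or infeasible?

From the feasible point (165/172, -183/172), moving in the direction (-8, 12) keeps every constraint satisfied while Z increases without bound.

unbounded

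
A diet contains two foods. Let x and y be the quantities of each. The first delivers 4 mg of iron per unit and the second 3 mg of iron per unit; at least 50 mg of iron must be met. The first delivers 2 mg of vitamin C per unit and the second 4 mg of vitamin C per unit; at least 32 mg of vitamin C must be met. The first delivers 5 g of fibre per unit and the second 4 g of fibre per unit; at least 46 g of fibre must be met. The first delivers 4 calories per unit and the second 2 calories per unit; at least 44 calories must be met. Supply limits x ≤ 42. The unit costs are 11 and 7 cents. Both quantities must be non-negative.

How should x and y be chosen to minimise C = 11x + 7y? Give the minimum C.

x = 8, y = 6, minimum C = 130

Extreme points and C = 11x + 7y:
  (0, 22) → C = 154
  (16, 0) → C = 176
  (42, 0) → C = 462
  (52/5, 14/5) → C = 134
  (8, 6) → C = 130
The feasible region is unbounded (it extends along (0, 1)), but C strictly increases along every unbounded feasible direction, so there is no improving ray and the minimum is attained at a vertex.

The optimum lies where 4x + 3y = 50 and 4x + 2y = 44.
Solving simultaneously gives x = 8, y = 6.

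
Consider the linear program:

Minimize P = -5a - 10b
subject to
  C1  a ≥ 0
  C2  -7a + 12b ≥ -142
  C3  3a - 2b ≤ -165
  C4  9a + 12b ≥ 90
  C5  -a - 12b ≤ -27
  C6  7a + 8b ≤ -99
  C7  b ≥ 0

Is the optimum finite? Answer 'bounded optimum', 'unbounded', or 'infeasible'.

infeasible

The boundaries a = 0 and 3a - 2b = -165 meet at (0, 165/2), but that point violates 7a + 8b ≤ -99. Every candidate vertex is excluded by some other constraint, so the feasible region is empty.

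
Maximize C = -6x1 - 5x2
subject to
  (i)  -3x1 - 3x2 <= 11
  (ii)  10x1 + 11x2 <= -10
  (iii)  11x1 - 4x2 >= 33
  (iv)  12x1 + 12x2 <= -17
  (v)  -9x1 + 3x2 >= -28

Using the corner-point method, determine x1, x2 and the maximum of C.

At the optimal vertex, -3x1 - 3x2 = 11 and 11x1 - 4x2 = 33.
Solving simultaneously gives x1 = 11/9, x2 = -44/9.

x1 = 11/9, x2 = -44/9, maximum C = 154/9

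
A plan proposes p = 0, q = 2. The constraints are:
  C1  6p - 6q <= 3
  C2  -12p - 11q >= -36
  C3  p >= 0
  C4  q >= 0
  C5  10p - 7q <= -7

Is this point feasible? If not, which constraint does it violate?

C1: -12 ≤ 3 ✓
C2: -22 ≥ -36 ✓
C3: 0 ≥ 0 ✓
C4: 2 ≥ 0 ✓
C5: -14 ≤ -7 ✓

feasible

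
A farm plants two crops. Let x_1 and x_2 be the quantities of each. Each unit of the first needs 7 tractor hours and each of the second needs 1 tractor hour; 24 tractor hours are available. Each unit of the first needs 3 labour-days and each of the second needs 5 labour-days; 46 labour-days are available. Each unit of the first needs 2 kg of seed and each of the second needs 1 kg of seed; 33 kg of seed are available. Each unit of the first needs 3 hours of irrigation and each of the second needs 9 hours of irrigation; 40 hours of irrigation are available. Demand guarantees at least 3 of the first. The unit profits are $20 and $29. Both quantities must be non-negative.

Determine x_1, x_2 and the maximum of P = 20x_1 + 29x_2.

x_1 = 3, x_2 = 3, maximum P = 147

Extreme points and P = 20x_1 + 29x_2:
  (24/7, 0) → P = 480/7
  (3, 0) → P = 60
  (3, 3) → P = 147

At the optimal vertex, 7x_1 + x_2 = 24 and x_1 = 3.
Solving simultaneously gives x_1 = 3, x_2 = 3.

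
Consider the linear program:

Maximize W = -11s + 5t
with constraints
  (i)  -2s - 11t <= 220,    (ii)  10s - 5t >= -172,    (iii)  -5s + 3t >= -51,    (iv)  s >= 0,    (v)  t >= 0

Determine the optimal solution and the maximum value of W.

s = 0, t = 172/5, maximum W = 172

Feasible corners and W = -11s + 5t:
  (0, 172/5) → W = 172
  (51/5, 0) → W = -561/5
  (0, 0) → W = 0
The feasible region is unbounded (it extends along (1, 2), (3, 5)), but W strictly decreases along every unbounded feasible direction, so there is no improving ray and the maximum is attained at a vertex.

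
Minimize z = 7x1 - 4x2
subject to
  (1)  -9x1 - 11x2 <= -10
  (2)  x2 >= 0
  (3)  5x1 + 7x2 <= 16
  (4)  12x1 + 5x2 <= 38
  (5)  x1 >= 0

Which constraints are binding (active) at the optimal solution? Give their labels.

Extreme points and z = 7x1 - 4x2:
  (10/9, 0) → z = 70/9
  (0, 10/11) → z = -40/11
  (19/6, 0) → z = 133/6
  (186/59, 2/59) → z = 1294/59
  (0, 16/7) → z = -64/7

The minimum is at (0, 16/7). Substituting into each constraint, equality holds for (3) and (5); the remaining constraints have slack.

(3) and (5)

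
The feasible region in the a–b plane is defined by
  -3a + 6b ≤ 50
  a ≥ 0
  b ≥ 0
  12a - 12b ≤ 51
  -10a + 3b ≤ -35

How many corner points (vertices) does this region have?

4

Pairwise boundary intersections that survive every other constraint:
  (151/6, 251/12)
  (120/17, 605/51)
  (17/4, 0)
  (7/2, 0)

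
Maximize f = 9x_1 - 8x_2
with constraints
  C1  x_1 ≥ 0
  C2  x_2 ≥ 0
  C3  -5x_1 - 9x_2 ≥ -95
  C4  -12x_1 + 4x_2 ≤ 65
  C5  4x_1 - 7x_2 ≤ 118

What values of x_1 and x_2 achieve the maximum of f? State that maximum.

Corner points and f = 9x_1 - 8x_2:
  (0, 0) → f = 0
  (0, 95/9) → f = -760/9
  (19, 0) → f = 171

The binding constraints are x_2 = 0 and -5x_1 - 9x_2 = -95.
Solving simultaneously gives x_1 = 19, x_2 = 0.

x_1 = 19, x_2 = 0, maximum f = 171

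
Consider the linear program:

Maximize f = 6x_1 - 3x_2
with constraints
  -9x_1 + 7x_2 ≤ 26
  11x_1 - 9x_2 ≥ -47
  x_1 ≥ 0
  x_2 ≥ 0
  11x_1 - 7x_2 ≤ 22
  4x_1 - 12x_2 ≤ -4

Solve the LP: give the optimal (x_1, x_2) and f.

x_1 = 527/22, x_2 = 69/2, maximum f = 885/22

Corner points and f = 6x_1 - 3x_2:
  (95/4, 137/4) → f = 159/4
  (0, 26/7) → f = -78/7
  (527/22, 69/2) → f = 885/22
  (0, 1/3) → f = -1
  (73/26, 33/26) → f = 339/26

The binding constraints are 11x_1 - 9x_2 = -47 and 11x_1 - 7x_2 = 22.
Solving simultaneously gives x_1 = 527/22, x_2 = 69/2.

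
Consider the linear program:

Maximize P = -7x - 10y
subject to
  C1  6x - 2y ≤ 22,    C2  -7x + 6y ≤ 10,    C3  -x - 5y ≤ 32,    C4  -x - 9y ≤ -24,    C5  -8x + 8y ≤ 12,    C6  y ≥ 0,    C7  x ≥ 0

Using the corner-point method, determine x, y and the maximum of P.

x = 21/20, y = 51/20, maximum P = -657/20

Extreme points and P = -7x - 10y:
  (123/28, 61/28) → P = -1471/28
  (25/4, 31/4) → P = -485/4
  (21/20, 51/20) → P = -657/20

At the optimal vertex, -x - 9y = -24 and -8x + 8y = 12.
Solving simultaneously gives x = 21/20, y = 51/20.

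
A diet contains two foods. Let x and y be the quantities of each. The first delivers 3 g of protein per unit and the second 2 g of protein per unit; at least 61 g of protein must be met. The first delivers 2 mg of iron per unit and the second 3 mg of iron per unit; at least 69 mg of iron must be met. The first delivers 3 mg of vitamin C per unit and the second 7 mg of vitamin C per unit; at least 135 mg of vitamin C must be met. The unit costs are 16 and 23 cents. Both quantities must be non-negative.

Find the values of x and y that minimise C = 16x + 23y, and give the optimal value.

Vertices and C = 16x + 23y:
  (0, 61/2) → C = 1403/2
  (45, 0) → C = 720
  (9, 17) → C = 535
  (78/5, 63/5) → C = 2697/5
The feasible region is unbounded (it extends along (0, 1), (1, 0)), but C strictly increases along every unbounded feasible direction, so there is no improving ray and the minimum is attained at a vertex.

The binding constraints are 3x + 2y = 61 and 2x + 3y = 69.
Solving simultaneously gives x = 9, y = 17.

x = 9, y = 17, minimum C = 535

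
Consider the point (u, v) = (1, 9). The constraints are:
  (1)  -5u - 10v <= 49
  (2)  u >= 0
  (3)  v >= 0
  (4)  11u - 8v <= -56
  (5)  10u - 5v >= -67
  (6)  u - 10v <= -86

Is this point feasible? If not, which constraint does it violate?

(1): -95 ≤ 49 ✓
(2): 1 ≥ 0 ✓
(3): 9 ≥ 0 ✓
(4): -61 ≤ -56 ✓
(5): -35 ≥ -67 ✓
(6): -89 ≤ -86 ✓

feasible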